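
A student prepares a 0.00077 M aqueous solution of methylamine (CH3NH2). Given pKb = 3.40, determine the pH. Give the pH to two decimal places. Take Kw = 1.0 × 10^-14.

pH = 10.59

CH3NH2 + H2O ⇌ CH3NH3+ + OH-
Kb = 10^(−3.40) = 3.98 × 10^-4
From the ICE table, Kb = x²/(0.00077 − x) = 3.98 × 10^-4.
The 5% rule fails; solving x² + Kb·x − Kb·C₀ = 0 exactly:
x = (−Kb + √(Kb² + 4·Kb·C₀))/2 = 3.89 × 10^-4 M
pOH = −log(3.89 × 10^-4) = 3.41; pH = 14.00 − 3.41 = 10.59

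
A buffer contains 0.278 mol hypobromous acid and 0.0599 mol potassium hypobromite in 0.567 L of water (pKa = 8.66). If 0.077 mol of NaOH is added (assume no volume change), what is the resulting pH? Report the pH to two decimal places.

pH = 8.49

After neutralization: n(HOBr) = 0.201 mol, n(OBr-) = 0.137 mol.
pH = pKa + log([A⁻]/[HA]) = 8.66 + log(0.137/0.201) = 8.66 -0.166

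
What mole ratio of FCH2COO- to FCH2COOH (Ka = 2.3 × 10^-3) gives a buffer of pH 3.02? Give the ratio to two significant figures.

pKa = -log(2.3 × 10^-3) = 2.638
pH = pKa + log(r) ⇒ log(r) = 3.02 − 2.638 = +0.382
r = [FCH2COO-]/[FCH2COOH] = 10^(+0.382) = 2.41

ratio = 2.4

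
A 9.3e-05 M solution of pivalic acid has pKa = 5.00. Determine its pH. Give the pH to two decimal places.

(CH3)3CCOOH ⇌ (CH3)3CCOO- + H+
Ka = 10^(−5.00) = 1.00 × 10^-5
Let x = [H+] at equilibrium. Ka = x²/(9.3e-05 − x).
x is not negligible relative to C₀; solve x² + 1e-05·x − 9.3e-10 = 0.
x = (−Ka + √(Ka² + 4·Ka·C₀))/2 = 2.59 × 10^-5 M
pH = −log(2.59 × 10^-5) = 4.59

pH = 4.59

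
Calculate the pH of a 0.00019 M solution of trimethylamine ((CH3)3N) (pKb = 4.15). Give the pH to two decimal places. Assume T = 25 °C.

(CH3)3N + H2O ⇌ (CH3)3NH+ + OH-
Kb = 10^(−4.15) = 7.08 × 10^-5
Kb = [OH-]²/(0.00019 − [OH-]) = 7.08 × 10^-5
The 5% rule fails; solving [OH-]² + Kb·[OH-] − Kb·C₀ = 0 exactly:
[OH-] = [−7.08e-05 + √(7.08e-05² + 5.38e-08)]/2 = 8.59 × 10^-5 M
pOH = −log(8.59 × 10^-5) = 4.07; pH = 14.00 − 4.07 = 9.93

pH = 9.93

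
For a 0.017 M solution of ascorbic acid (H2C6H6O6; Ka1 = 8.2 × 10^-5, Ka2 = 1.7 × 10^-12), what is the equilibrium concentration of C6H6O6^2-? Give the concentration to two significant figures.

First ionization gives [H+] ≈ [HC6H6O6-] = 1.14 × 10^-3 M.
Second step: Ka2 = [H+][C6H6O6^2-]/[HC6H6O6-] ≈ [C6H6O6^2-] (since [H+] ≈ [HC6H6O6-]).
So [C6H6O6^2-] ≈ Ka2.

1.7 × 10^-12 M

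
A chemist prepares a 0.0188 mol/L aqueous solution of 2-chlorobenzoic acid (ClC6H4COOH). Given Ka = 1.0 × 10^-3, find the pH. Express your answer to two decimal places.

ClC6H4COOH ⇌ ClC6H4COO- + H+
Let x = [H+] at equilibrium. Ka = x²/(0.0188 − x).
x is not negligible relative to C₀; solve x² + 0.001·x − 1.88e-05 = 0.
x = (−Ka + √(Ka² + 4·Ka·C₀))/2 = 3.86 × 10^-3 M
pH = −log[H+] = −log(3.86 × 10^-3) = 2.41

pH = 2.41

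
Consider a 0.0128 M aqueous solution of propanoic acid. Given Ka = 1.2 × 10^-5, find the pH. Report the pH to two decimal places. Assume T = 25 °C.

pH = 3.41

CH3CH2COOH ⇌ CH3CH2COO- + H+
From the ICE table, Ka = [H+]²/(0.0128 − [H+]) = 1.2 × 10^-5.
Since Ka ≪ C₀, [H+] ≈ √(Ka·C₀) = 3.92 × 10^-4 M.
([H+]/C₀ = 3.1% < 5%, so the approximation holds.)
pH = −log(3.92 × 10^-4) = 3.41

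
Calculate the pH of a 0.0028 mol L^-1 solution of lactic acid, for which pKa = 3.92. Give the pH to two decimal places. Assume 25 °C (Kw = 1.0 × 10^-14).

pH = 3.28

CH3CH(OH)COOH ⇌ CH3CH(OH)COO- + H+
Ka = 10^(−3.92) = 1.20 × 10^-4
Ka = x²/(0.0028 − x) = 1.20 × 10^-4
Here C₀/Ka ≈ 23.3, so the small-x approximation fails. Use the quadratic:
x = (−Ka + √(Ka² + 4·Ka·C₀))/2 = 5.23 × 10^-4 M
pH = −log(5.23 × 10^-4) = 3.28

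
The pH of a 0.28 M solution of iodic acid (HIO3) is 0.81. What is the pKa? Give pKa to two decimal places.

[H+] = 10^(-0.81) = 1.55 × 10^-1 M
At equilibrium [HA] = 0.28 − 1.55 × 10^-1 = 1.25 × 10^-1 M
Ka = [H+][A-]/[HA] = (1.55 × 10^-1)² / 1.25 × 10^-1 = 1.92 × 10^-1
pKa = -log(1.92 × 10^-1) = 0.72

pKa = 0.72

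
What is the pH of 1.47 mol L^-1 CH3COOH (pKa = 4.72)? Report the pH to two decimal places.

CH3COOH ⇌ CH3COO- + H+
Ka = 10^(−4.72) = 1.91 × 10^-5
Ka = [H+]²/(1.47 − [H+]) = 1.91 × 10^-5
Neglecting [H+] in the denominator: [H+] = √(1.91 × 10^-5 × 1.47) = 5.30 × 10^-3 M
Check: 0.36% ionized — well under 5%, approximation valid.
pH = −log[H+] = −log(5.30 × 10^-3) = 2.28

pH = 2.28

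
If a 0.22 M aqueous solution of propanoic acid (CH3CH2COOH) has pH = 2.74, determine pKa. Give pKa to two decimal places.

pKa = 4.82

[H+] = 10^(-2.74) = 1.82 × 10^-3 M
At equilibrium [HA] = 0.22 − 1.82 × 10^-3 = 2.18 × 10^-1 M
Ka = [H+][A-]/[HA] = (1.82 × 10^-3)² / 2.18 × 10^-1 = 1.52 × 10^-5
pKa = -log(1.52 × 10^-5) = 4.82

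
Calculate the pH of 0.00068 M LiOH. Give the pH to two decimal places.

LiOH is a strong base; [OH-] = 0.00068 M.
pOH = -log(0.00068) = 3.17
pH = 14.00 - 3.17 = 10.83

pH = 10.83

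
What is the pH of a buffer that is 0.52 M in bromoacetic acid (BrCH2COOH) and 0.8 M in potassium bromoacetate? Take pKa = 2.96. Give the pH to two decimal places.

pH = 3.15

Using pH = pKa + log([base]/[acid]) with [base]/[acid] = 0.8/0.52:
pH = 2.96 + (+0.187) = 3.15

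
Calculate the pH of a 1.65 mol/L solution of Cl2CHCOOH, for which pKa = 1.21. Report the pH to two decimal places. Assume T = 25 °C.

pH = 0.54

Cl2CHCOOH ⇌ Cl2CHCOO- + H+
Ka = 10^(−1.21) = 6.17 × 10^-2
From the ICE table, Ka = [H+]²/(1.65 − [H+]) = 6.17 × 10^-2.
Here C₀/Ka ≈ 26.7, so the small-[H+] approximation fails. Use the quadratic:
[H+] = [−0.0617 + √(0.0617² + 0.407)]/2 = 2.90 × 10^-1 M
pH = −log(2.90 × 10^-1) = 0.54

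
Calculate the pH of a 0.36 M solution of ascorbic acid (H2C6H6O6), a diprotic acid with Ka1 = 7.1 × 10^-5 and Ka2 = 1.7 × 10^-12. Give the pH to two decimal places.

pH = 2.30

Ka1 ≫ Ka2, so treat the first dissociation as the only significant source of H+.
Ka1 = x²/(0.36 − x) = 7.1 × 10^-5
x ≈ √(7.1 × 10^-5 × 0.36) = 5.06 × 10^-3 M
pH = −log(5.06 × 10^-3) = 2.30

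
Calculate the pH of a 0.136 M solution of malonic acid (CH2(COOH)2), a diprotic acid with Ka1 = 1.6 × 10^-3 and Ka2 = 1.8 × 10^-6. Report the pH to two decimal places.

pH = 1.85

Ka1 ≫ Ka2, so treat the first dissociation as the only significant source of H+.
Ka1 = x²/(0.136 − x) = 1.6 × 10^-3
Solving the quadratic: x = (−Ka1 + √(Ka1² + 4·Ka1·C₀))/2 = 1.40 × 10^-2 M
pH = −log(1.40 × 10^-2) = 1.85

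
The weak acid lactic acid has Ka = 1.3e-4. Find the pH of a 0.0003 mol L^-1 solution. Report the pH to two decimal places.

CH3CH(OH)COOH ⇌ CH3CH(OH)COO- + H+
Ka = [H+]²/(0.0003 − [H+]) = 1.3 × 10^-4
[H+] is not negligible relative to C₀; solve [H+]² + 0.00013·[H+] − 3.9e-08 = 0.
[H+] = (−Ka + √(Ka² + 4·Ka·C₀))/2 = 1.43 × 10^-4 M
pH = −log[H+] = −log(1.43 × 10^-4) = 3.84

pH = 3.84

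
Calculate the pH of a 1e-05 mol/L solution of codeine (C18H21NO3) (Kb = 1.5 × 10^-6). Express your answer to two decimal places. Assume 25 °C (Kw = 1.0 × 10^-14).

C18H21NO3 + H2O ⇌ C18H22NO3+ + OH-
Kb = x²/(1e-05 − x) = 1.5 × 10^-6
x is not negligible relative to C₀; solve x² + 1.5e-06·x − 1.5e-11 = 0.
x = (−Kb + √(Kb² + 4·Kb·C₀))/2 = 3.19 × 10^-6 M
pOH = 5.50, so pH = 14.00 − pOH = 8.50

pH = 8.50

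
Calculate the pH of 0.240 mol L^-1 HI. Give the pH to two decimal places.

pH = 0.62

HI is a strong acid and dissociates completely, so [H+] = 0.240 M.
pH = -log(0.24) = 0.62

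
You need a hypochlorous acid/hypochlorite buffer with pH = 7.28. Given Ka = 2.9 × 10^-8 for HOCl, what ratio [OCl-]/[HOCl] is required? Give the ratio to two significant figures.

pKa = -log(2.9 × 10^-8) = 7.538
pH = pKa + log(r) ⇒ log(r) = 7.28 − 7.538 = -0.258
r = [OCl-]/[HOCl] = 10^(-0.258) = 0.552

ratio = 0.55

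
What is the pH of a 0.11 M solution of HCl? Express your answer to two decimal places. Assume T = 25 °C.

pH = 0.96

HCl is a strong acid and dissociates completely, so [H+] = 0.11 M.
pH = -log(0.11) = 0.96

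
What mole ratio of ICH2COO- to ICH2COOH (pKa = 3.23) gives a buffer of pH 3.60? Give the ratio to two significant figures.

ratio = 2.3

pH = pKa + log(r) ⇒ log(r) = 3.60 − 3.23 = +0.37
r = [ICH2COO-]/[ICH2COOH] = 10^(+0.37) = 2.34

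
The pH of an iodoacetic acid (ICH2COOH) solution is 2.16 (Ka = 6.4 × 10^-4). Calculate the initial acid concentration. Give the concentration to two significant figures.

C₀ = 8.2 × 10^-2 M

[H+] = 10^(-2.16) = 6.92 × 10^-3 M = x
Ka = x²/(C₀ − x) ⇒ C₀ = x + x²/Ka
C₀ = 6.92 × 10^-3 + (6.92 × 10^-3)²/(6.4 × 10^-4) = 8.17 × 10^-2 M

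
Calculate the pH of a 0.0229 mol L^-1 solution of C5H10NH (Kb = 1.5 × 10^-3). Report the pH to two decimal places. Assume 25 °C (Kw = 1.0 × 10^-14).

C5H10NH + H2O ⇌ C5H10NH2+ + OH-
From the ICE table, Kb = x²/(0.0229 − x) = 1.5 × 10^-3.
Here C₀/Kb ≈ 15.3, so the small-x approximation fails. Use the quadratic:
x = [−0.0015 + √(0.0015² + 0.000137)]/2 = 5.16 × 10^-3 M
pOH = −log(5.16 × 10^-3) = 2.29; pH = 14.00 − 2.29 = 11.71

pH = 11.71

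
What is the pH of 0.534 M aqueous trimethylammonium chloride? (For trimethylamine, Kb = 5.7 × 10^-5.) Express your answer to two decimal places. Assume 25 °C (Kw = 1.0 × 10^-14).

(CH3)3NH+ is the conjugate acid of the weak base (CH3)3N.
Ka = Kw/Kb = 1.0×10^-14 / 5.7 × 10^-5 = 1.75 × 10^-10
From the ICE table, Ka = x²/(0.534 − x) = 1.75 × 10^-10.
Since Ka ≪ C₀, x ≈ √(Ka·C₀) = 9.67 × 10^-6 M.
Check: 0.0018% ionized — well under 5%, approximation valid.
pH = −log(9.67 × 10^-6) = 5.01

pH = 5.01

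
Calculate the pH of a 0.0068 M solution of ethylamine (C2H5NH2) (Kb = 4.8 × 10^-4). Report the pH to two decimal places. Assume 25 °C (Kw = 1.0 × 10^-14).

C2H5NH2 + H2O ⇌ C2H5NH3+ + OH-
From the ICE table, Kb = x²/(0.0068 − x) = 4.8 × 10^-4.
x is not negligible relative to C₀; solve x² + 0.00048·x − 3.26e-06 = 0.
x = (−Kb + √(Kb² + 4·Kb·C₀))/2 = 1.58 × 10^-3 M
pOH = 2.80, so pH = 14.00 − pOH = 11.20

pH = 11.20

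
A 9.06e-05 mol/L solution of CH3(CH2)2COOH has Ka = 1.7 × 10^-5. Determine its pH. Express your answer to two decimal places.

pH = 4.50

CH3(CH2)2COOH ⇌ CH3(CH2)2COO- + H+
From the ICE table, Ka = [H+]²/(9.06e-05 − [H+]) = 1.7 × 10^-5.
[H+] is not negligible relative to C₀; solve [H+]² + 1.7e-05·[H+] − 1.54e-09 = 0.
[H+] = (−Ka + √(Ka² + 4·Ka·C₀))/2 = 3.17 × 10^-5 M
pH = −log[H+] = −log(3.17 × 10^-5) = 4.50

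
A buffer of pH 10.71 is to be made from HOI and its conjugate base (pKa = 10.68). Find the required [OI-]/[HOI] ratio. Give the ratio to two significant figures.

pH = pKa + log(r) ⇒ log(r) = 10.71 − 10.68 = +0.03
r = [OI-]/[HOI] = 10^(+0.03) = 1.07

ratio = 1.1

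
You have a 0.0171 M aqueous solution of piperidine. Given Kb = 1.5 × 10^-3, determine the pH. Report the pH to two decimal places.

C5H10NH + H2O ⇌ C5H10NH2+ + OH-
From the ICE table, Kb = [OH-]²/(0.0171 − [OH-]) = 1.5 × 10^-3.
Here C₀/Kb ≈ 11.4, so the small-[OH-] approximation fails. Use the quadratic:
[OH-] = (−Kb + √(Kb² + 4·Kb·C₀))/2 = 4.37 × 10^-3 M
pOH = 2.36, so pH = 14.00 − pOH = 11.64

pH = 11.64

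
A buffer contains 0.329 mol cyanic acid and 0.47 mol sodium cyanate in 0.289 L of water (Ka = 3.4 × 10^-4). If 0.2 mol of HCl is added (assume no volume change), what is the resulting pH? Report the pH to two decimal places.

After neutralization: n(HOCN) = 0.529 mol, n(OCN-) = 0.27 mol.
pKa = −log(3.4 × 10^-4) = 3.469
pH = pKa + log([A⁻]/[HA]) = 3.469 + log(0.27/0.529) = 3.469 -0.292

pH = 3.18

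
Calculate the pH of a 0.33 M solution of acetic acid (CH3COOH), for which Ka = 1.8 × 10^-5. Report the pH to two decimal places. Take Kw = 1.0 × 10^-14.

CH3COOH ⇌ CH3COO- + H+
From the ICE table, Ka = x²/(0.33 − x) = 1.8 × 10^-5.
Neglecting x in the denominator: x = √(1.8 × 10^-5 × 0.33) = 2.44 × 10^-3 M
(x/C₀ = 0.74% < 5%, so the approximation holds.)
pH = −log[H+] = −log(2.44 × 10^-3) = 2.61

pH = 2.61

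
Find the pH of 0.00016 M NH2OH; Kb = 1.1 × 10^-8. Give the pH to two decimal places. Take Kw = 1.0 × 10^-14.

NH2OH + H2O ⇌ NH3OH+ + OH-
Kb = x²/(0.00016 − x) = 1.1 × 10^-8
Assume x ≪ 0.00016: x ≈ √(1.1 × 10^-8 × 0.00016) = 1.33 × 10^-6 M
Check: 0.83% ionized — well under 5%, approximation valid.
pOH = 5.88, so pH = 14.00 − pOH = 8.12

pH = 8.12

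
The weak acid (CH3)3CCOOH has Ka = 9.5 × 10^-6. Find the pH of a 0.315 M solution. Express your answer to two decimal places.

pH = 2.76

(CH3)3CCOOH ⇌ (CH3)3CCOO- + H+
From the ICE table, Ka = x²/(0.315 − x) = 9.5 × 10^-6.
Neglecting x in the denominator: x = √(9.5 × 10^-6 × 0.315) = 1.73 × 10^-3 M
Check: 0.55% ionized — well under 5%, approximation valid.
pH = −log[H+] = −log(1.73 × 10^-3) = 2.76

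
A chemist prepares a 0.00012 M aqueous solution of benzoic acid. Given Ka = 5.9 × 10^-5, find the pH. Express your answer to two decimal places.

pH = 4.22

C6H5COOH ⇌ C6H5COO- + H+
From the ICE table, Ka = [H+]²/(0.00012 − [H+]) = 5.9 × 10^-5.
[H+] is not negligible relative to C₀; solve [H+]² + 5.9e-05·[H+] − 7.08e-09 = 0.
[H+] = (−Ka + √(Ka² + 4·Ka·C₀))/2 = 5.97 × 10^-5 M
pH = −log(5.97 × 10^-5) = 4.22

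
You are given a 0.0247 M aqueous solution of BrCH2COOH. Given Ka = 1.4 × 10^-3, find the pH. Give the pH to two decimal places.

BrCH2COOH ⇌ BrCH2COO- + H+
Let x = [H+] at equilibrium. Ka = x²/(0.0247 − x).
x is not negligible relative to C₀; solve x² + 0.0014·x − 3.46e-05 = 0.
x = [−0.0014 + √(0.0014² + 0.000138)]/2 = 5.22 × 10^-3 M
pH = −log[H+] = −log(5.22 × 10^-3) = 2.28

pH = 2.28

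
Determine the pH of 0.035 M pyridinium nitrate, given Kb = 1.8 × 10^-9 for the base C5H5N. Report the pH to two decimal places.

pH = 3.36

C5H5NH+ is the conjugate acid of the weak base C5H5N.
Ka = Kw/Kb = 1.0×10^-14 / 1.8 × 10^-9 = 5.56 × 10^-6
From the ICE table, Ka = [H+]²/(0.035 − [H+]) = 5.56 × 10^-6.
Neglecting [H+] in the denominator: [H+] = √(5.56 × 10^-6 × 0.035) = 4.41 × 10^-4 M
Check: 1.3% ionized — well under 5%, approximation valid.
pH = −log[H+] = −log(4.41 × 10^-4) = 3.36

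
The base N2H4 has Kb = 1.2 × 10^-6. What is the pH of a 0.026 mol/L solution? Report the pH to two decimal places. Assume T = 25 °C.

pH = 10.25

N2H4 + H2O ⇌ N2H5+ + OH-
From the ICE table, Kb = x²/(0.026 − x) = 1.2 × 10^-6.
Assume x ≪ 0.026: x ≈ √(1.2 × 10^-6 × 0.026) = 1.77 × 10^-4 M
pOH = 3.75, so pH = 14.00 − pOH = 10.25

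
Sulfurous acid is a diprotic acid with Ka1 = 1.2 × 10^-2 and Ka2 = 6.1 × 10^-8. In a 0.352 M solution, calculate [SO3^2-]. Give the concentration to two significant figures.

6.1 × 10^-8 M

First ionization gives [H+] ≈ [HSO3-] = 5.93 × 10^-2 M.
Second step: Ka2 = [H+][SO3^2-]/[HSO3-] ≈ [SO3^2-] (since [H+] ≈ [HSO3-]).
So [SO3^2-] ≈ Ka2.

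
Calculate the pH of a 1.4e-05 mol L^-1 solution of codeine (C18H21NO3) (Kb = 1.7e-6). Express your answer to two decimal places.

C18H21NO3 + H2O ⇌ C18H22NO3+ + OH-
Kb = x²/(1.4e-05 − x) = 1.7 × 10^-6
x is not negligible relative to C₀; solve x² + 1.7e-06·x − 2.38e-11 = 0.
x = [−1.7e-06 + √(1.7e-06² + 9.52e-11)]/2 = 4.10 × 10^-6 M
pOH = −log(4.10 × 10^-6) = 5.39; pH = 14.00 − 5.39 = 8.61

pH = 8.61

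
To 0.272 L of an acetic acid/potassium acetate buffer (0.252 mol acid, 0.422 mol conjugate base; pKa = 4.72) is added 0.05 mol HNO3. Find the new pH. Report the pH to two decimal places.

pH = 4.81

Added H+ converts CH3COO- to CH3COOH: CH3COOH → 0.302 mol, CH3COO- → 0.372 mol.
Henderson–Hasselbalch with mole ratio 0.372/0.302: pH = 4.72 + (+0.091)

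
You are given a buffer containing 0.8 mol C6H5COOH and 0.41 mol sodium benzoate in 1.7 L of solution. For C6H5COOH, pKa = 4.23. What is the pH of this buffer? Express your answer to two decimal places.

Henderson–Hasselbalch: pH = pKa + log([C6H5COO-]/[C6H5COOH]) = 4.23 + log(0.41/0.8)
pH = 4.23 + (-0.290) = 3.94

pH = 3.94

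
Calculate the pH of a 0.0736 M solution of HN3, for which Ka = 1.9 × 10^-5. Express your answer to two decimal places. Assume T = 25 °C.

HN3 ⇌ N3- + H+
From the ICE table, Ka = x²/(0.0736 − x) = 1.9 × 10^-5.
Neglecting x in the denominator: x = √(1.9 × 10^-5 × 0.0736) = 1.18 × 10^-3 M
Check: 1.6% ionized — well under 5%, approximation valid.
pH = −log(1.18 × 10^-3) = 2.93

pH = 2.93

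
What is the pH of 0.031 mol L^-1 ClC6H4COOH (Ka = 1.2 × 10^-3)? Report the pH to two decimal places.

pH = 2.26

ClC6H4COOH ⇌ ClC6H4COO- + H+
Let x = [H+] at equilibrium. Ka = x²/(0.031 − x).
Here C₀/Ka ≈ 25.8, so the small-x approximation fails. Use the quadratic:
x = (−Ka + √(Ka² + 4·Ka·C₀))/2 = 5.53 × 10^-3 M
pH = −log[H+] = −log(5.53 × 10^-3) = 2.26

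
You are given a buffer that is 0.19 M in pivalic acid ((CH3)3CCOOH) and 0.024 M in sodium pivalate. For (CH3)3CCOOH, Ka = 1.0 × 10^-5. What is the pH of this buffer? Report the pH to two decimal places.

pKa = −log(1.0 × 10^-5) = 5.000
Using pH = pKa + log([base]/[acid]) with [base]/[acid] = 0.024/0.19:
pH = 5.000 + (-0.899) = 4.10

pH = 4.10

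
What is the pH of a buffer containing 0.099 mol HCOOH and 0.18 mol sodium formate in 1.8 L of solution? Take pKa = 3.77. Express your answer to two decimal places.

pH = 4.03

Henderson–Hasselbalch: pH = pKa + log([HCOO-]/[HCOOH]) = 3.77 + log(0.18/0.099)
pH = 3.77 + (+0.260) = 4.03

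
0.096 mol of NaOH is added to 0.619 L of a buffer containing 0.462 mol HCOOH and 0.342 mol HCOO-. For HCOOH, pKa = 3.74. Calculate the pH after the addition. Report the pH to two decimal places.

pH = 3.82

After neutralization: n(HCOOH) = 0.366 mol, n(HCOO-) = 0.438 mol.
Henderson–Hasselbalch with mole ratio 0.438/0.366: pH = 3.74 + (+0.078)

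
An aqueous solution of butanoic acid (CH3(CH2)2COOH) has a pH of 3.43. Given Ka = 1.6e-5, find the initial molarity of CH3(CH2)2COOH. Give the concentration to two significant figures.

[H+] = 10^(-3.43) = 3.72 × 10^-4 M = x
Ka = x²/(C₀ − x) ⇒ C₀ = x + x²/Ka
C₀ = 3.72 × 10^-4 + (3.72 × 10^-4)²/(1.6 × 10^-5) = 9.02 × 10^-3 M

C₀ = 9.0 × 10^-3 M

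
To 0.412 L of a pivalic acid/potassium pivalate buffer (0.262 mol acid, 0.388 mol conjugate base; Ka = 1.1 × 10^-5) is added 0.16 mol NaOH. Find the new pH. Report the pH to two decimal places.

OH- converts (CH3)3CCOOH to (CH3)3CCOO-: (CH3)3CCOOH → 0.102 mol, (CH3)3CCOO- → 0.548 mol.
pKa = −log(1.1 × 10^-5) = 4.959
Henderson–Hasselbalch with mole ratio 0.548/0.102: pH = 4.959 + (+0.730)

pH = 5.69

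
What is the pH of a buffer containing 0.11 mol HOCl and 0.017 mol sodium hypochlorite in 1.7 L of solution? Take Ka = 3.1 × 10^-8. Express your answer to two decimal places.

pH = 6.70

pKa = −log(3.1 × 10^-8) = 7.509
pH = pKa + log([A⁻]/[HA]) = 7.509 + log(0.017/0.11)
pH = 7.509 + (-0.811) = 6.70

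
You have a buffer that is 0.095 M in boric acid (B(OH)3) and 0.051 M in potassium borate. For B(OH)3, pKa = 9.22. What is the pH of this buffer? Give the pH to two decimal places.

Using pH = pKa + log([base]/[acid]) with [base]/[acid] = 0.051/0.095:
pH = 9.22 + (-0.270) = 8.95

pH = 8.95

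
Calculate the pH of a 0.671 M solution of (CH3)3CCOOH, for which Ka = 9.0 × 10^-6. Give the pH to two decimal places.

pH = 2.61

(CH3)3CCOOH ⇌ (CH3)3CCOO- + H+
From the ICE table, Ka = [H+]²/(0.671 − [H+]) = 9.0 × 10^-6.
Since Ka ≪ C₀, [H+] ≈ √(Ka·C₀) = 2.46 × 10^-3 M.
([H+]/C₀ = 0.37% < 5%, so the approximation holds.)
pH = −log[H+] = −log(2.46 × 10^-3) = 2.61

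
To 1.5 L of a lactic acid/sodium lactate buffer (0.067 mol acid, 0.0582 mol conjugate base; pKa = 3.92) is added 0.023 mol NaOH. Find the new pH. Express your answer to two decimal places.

pH = 4.19

After neutralization: n(CH3CH(OH)COOH) = 0.044 mol, n(CH3CH(OH)COO-) = 0.0812 mol.
pH = pKa + log(n_CH3CH(OH)COO-/n_CH3CH(OH)COOH) = 3.92 + log(0.0812/0.044) = 3.92 + (+0.266)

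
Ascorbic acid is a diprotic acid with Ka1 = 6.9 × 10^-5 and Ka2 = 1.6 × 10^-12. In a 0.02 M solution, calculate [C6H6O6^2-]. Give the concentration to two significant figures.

First ionization gives [H+] ≈ [HC6H6O6-] = 1.14 × 10^-3 M.
Second step: Ka2 = [H+][C6H6O6^2-]/[HC6H6O6-] ≈ [C6H6O6^2-] (since [H+] ≈ [HC6H6O6-]).
So [C6H6O6^2-] ≈ Ka2.

1.6 × 10^-12 M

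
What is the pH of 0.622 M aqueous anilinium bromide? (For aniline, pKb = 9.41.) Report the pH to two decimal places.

C6H5NH3+ is the conjugate acid of the weak base C6H5NH2.
Kb = 10^(−9.41) = 3.89 × 10^-10
Ka = Kw/Kb = 1.0×10^-14 / 3.89 × 10^-10 = 2.57 × 10^-5
Let x = [H+] at equilibrium. Ka = x²/(0.622 − x).
Since Ka ≪ C₀, x ≈ √(Ka·C₀) = 4.00 × 10^-3 M.
pH = −log(4.00 × 10^-3) = 2.40

pH = 2.40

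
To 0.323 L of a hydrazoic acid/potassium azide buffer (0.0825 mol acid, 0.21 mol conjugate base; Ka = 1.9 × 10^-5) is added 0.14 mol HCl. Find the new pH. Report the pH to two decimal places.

pH = 4.22

After neutralization: n(HN3) = 0.223 mol, n(N3-) = 0.07 mol.
pKa = −log(1.9 × 10^-5) = 4.721
pH = pKa + log(n_N3-/n_HN3) = 4.721 + log(0.07/0.223) = 4.721 + (-0.503)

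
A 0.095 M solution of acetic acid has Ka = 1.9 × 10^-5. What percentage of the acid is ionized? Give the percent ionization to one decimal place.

CH3COOH ⇌ CH3COO- + H+; let x = [H+] at equilibrium.
x ≈ √(Ka·C₀) = √(1.9 × 10^-5 × 0.095) = 1.34 × 10^-3 M
Fraction ionized = 1.34 × 10^-3 / 0.095 = 0.0141 → 1.4%

1.4%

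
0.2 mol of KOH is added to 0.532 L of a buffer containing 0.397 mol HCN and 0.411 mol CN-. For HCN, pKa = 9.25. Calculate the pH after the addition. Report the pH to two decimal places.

OH- converts HCN to CN-: HCN → 0.197 mol, CN- → 0.611 mol.
pH = pKa + log([A⁻]/[HA]) = 9.25 + log(0.611/0.197) = 9.25 +0.492

pH = 9.74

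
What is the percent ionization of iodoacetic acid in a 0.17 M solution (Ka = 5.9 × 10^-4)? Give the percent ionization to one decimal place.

5.7%

ICH2COOH ⇌ ICH2COO- + H+; let x = [H+] at equilibrium.
Ka = x²/(C₀ − x); solving the quadratic gives x = 9.72 × 10^-3 M.
Fraction ionized = 9.72 × 10^-3 / 0.17 = 0.0572 → 5.7%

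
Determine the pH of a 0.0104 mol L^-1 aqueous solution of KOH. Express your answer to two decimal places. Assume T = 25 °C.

KOH is a strong base; [OH-] = 0.0104 M.
pOH = -log(0.0104) = 1.98
pH = 14.00 - 1.98 = 12.02

pH = 12.02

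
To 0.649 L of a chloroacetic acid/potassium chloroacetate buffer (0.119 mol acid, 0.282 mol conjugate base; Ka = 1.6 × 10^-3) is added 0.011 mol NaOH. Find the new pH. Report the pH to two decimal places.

pH = 3.23

OH- converts ClCH2COOH to ClCH2COO-: ClCH2COOH → 0.108 mol, ClCH2COO- → 0.293 mol.
pKa = −log(1.6 × 10^-3) = 2.796
Henderson–Hasselbalch with mole ratio 0.293/0.108: pH = 2.796 + (+0.433)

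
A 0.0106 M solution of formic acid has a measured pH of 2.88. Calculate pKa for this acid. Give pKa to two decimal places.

[H+] = 10^(-2.88) = 1.32 × 10^-3 M
At equilibrium [HA] = 0.0106 − 1.32 × 10^-3 = 9.28 × 10^-3 M
Ka = [H+][A-]/[HA] = (1.32 × 10^-3)² / 9.28 × 10^-3 = 1.88 × 10^-4
pKa = -log(1.88 × 10^-4) = 3.73

pKa = 3.73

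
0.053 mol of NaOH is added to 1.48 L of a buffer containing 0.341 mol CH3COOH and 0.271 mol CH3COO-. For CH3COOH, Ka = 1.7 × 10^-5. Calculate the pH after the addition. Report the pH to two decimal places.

pH = 4.82

OH- converts CH3COOH to CH3COO-: CH3COOH → 0.288 mol, CH3COO- → 0.324 mol.
pKa = −log(1.7 × 10^-5) = 4.770
pH = pKa + log([A⁻]/[HA]) = 4.770 + log(0.324/0.288) = 4.770 +0.051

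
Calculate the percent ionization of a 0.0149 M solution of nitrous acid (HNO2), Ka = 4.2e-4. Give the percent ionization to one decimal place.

HNO2 ⇌ NO2- + H+; let x = [H+] at equilibrium.
Solve x² + 0.00042x − 6.26e-06 = 0 → x = 2.30 × 10^-3 M
% ionization = x/C₀ × 100% = 2.30 × 10^-3/0.0149 × 100% = 15.4%

15.4%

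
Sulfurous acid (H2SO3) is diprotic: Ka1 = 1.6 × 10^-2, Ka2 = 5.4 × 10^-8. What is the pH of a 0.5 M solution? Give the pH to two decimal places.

Since Ka1 ≫ Ka2, the first ionization dominates [H+].
Ka1 = x²/(0.5 − x) = 1.6 × 10^-2
Solving the quadratic: x = (−Ka1 + √(Ka1² + 4·Ka1·C₀))/2 = 8.18 × 10^-2 M
pH = −log(8.18 × 10^-2) = 1.09

pH = 1.09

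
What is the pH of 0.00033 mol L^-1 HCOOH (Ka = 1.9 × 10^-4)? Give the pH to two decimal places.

HCOOH ⇌ HCOO- + H+
From the ICE table, Ka = [H+]²/(0.00033 − [H+]) = 1.9 × 10^-4.
The 5% rule fails; solving [H+]² + Ka·[H+] − Ka·C₀ = 0 exactly:
[H+] = [−0.00019 + √(0.00019² + 2.51e-07)]/2 = 1.73 × 10^-4 M
pH = −log[H+] = −log(1.73 × 10^-4) = 3.76

pH = 3.76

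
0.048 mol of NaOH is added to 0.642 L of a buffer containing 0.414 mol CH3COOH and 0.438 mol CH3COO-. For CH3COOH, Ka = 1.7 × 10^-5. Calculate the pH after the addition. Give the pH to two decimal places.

After neutralization: n(CH3COOH) = 0.366 mol, n(CH3COO-) = 0.486 mol.
pKa = −log(1.7 × 10^-5) = 4.770
pH = pKa + log([A⁻]/[HA]) = 4.770 + log(0.486/0.366) = 4.770 +0.123

pH = 4.89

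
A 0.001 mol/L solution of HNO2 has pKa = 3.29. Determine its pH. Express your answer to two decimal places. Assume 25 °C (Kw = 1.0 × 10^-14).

HNO2 ⇌ NO2- + H+
Ka = 10^(−3.29) = 5.13 × 10^-4
From the ICE table, Ka = x²/(0.001 − x) = 5.13 × 10^-4.
x is not negligible relative to C₀; solve x² + 0.000513·x − 5.13e-07 = 0.
x = (−Ka + √(Ka² + 4·Ka·C₀))/2 = 5.04 × 10^-4 M
pH = −log(5.04 × 10^-4) = 3.30

pH = 3.30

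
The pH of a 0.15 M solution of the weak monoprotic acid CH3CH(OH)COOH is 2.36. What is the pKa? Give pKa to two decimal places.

pKa = 3.88

[H+] = 10^(-2.36) = 4.37 × 10^-3 M
At equilibrium [HA] = 0.15 − 4.37 × 10^-3 = 1.46 × 10^-1 M
Ka = [H+][A-]/[HA] = (4.37 × 10^-3)² / 1.46 × 10^-1 = 1.31 × 10^-4
pKa = -log(1.31 × 10^-4) = 3.88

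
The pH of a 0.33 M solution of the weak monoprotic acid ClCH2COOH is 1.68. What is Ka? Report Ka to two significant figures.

[H+] = 10^(-1.68) = 2.09 × 10^-2 M
At equilibrium [HA] = 0.33 − 2.09 × 10^-2 = 3.09 × 10^-1 M
Ka = [H+][A-]/[HA] = (2.09 × 10^-2)² / 3.09 × 10^-1 = 1.4 × 10^-3

Ka = 1.4 × 10^-3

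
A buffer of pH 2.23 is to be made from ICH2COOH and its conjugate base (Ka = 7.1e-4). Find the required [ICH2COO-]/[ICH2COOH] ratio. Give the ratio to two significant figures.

ratio = 0.12

pKa = -log(7.1 × 10^-4) = 3.149
pH = pKa + log(r) ⇒ log(r) = 2.23 − 3.149 = -0.919
r = [ICH2COO-]/[ICH2COOH] = 10^(-0.919) = 0.121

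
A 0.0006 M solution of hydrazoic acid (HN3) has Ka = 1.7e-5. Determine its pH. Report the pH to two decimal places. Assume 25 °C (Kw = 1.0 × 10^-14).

HN3 ⇌ N3- + H+
Let x = [H+] at equilibrium. Ka = x²/(0.0006 − x).
x is not negligible relative to C₀; solve x² + 1.7e-05·x − 1.02e-08 = 0.
x = [−1.7e-05 + √(1.7e-05² + 4.08e-08)]/2 = 9.29 × 10^-5 M
pH = −log(9.29 × 10^-5) = 4.03

pH = 4.03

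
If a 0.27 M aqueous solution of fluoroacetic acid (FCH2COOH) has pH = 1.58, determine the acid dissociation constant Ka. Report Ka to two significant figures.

Ka = 2.8 × 10^-3

[H+] = 10^(-1.58) = 2.63 × 10^-2 M
At equilibrium [HA] = 0.27 − 2.63 × 10^-2 = 2.44 × 10^-1 M
Ka = [H+][A-]/[HA] = (2.63 × 10^-2)² / 2.44 × 10^-1 = 2.8 × 10^-3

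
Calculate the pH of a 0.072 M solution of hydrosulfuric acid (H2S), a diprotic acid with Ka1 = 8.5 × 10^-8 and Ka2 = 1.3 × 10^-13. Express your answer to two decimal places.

pH = 4.11

Since Ka1 ≫ Ka2, the first ionization dominates [H+].
Ka1 = x²/(0.072 − x) = 8.5 × 10^-8
x ≈ √(8.5 × 10^-8 × 0.072) = 7.82 × 10^-5 M
pH = −log(7.82 × 10^-5) = 4.11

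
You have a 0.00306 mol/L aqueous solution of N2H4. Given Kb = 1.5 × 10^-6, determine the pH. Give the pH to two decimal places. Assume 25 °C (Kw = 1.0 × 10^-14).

N2H4 + H2O ⇌ N2H5+ + OH-
Kb = [OH-]²/(0.00306 − [OH-]) = 1.5 × 10^-6
Since Kb ≪ C₀, [OH-] ≈ √(Kb·C₀) = 6.77 × 10^-5 M.
Check: 2.2% ionized — well under 5%, approximation valid.
pOH = −log(6.77 × 10^-5) = 4.17; pH = 14.00 − 4.17 = 9.83

pH = 9.83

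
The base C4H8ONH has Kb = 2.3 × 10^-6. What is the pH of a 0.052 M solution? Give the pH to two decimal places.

pH = 10.54

C4H8ONH + H2O ⇌ C4H8ONH2+ + OH-
From the ICE table, Kb = x²/(0.052 − x) = 2.3 × 10^-6.
Neglecting x in the denominator: x = √(2.3 × 10^-6 × 0.052) = 3.46 × 10^-4 M
(x/C₀ = 0.67% < 5%, so the approximation holds.)
pOH = −log(3.46 × 10^-4) = 3.46; pH = 14.00 − 3.46 = 10.54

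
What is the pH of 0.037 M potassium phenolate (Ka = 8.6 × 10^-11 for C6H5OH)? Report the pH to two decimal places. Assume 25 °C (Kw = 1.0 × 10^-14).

pH = 11.30

C6H5O- is the conjugate base of the weak acid C6H5OH.
Kb = Kw/Ka = 1.0×10^-14 / 8.6 × 10^-11 = 1.16 × 10^-4
Kb = [OH-]²/(0.037 − [OH-]) = 1.16 × 10^-4
[OH-] is not negligible relative to C₀; solve [OH-]² + 0.000116·[OH-] − 4.29e-06 = 0.
[OH-] = (−Kb + √(Kb² + 4·Kb·C₀))/2 = 2.01 × 10^-3 M
pOH = −log(2.01 × 10^-3) = 2.70; pH = 14.00 − 2.70 = 11.30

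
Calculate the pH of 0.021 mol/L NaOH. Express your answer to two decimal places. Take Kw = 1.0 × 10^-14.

pH = 12.32

NaOH is a strong base; [OH-] = 0.021 M.
pOH = -log(0.021) = 1.68
pH = 14.00 - 1.68 = 12.32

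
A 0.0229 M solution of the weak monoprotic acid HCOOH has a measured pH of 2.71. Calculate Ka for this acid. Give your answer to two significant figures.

[H+] = 10^(-2.71) = 1.95 × 10^-3 M
At equilibrium [HA] = 0.0229 − 1.95 × 10^-3 = 2.09 × 10^-2 M
Ka = [H+][A-]/[HA] = (1.95 × 10^-3)² / 2.09 × 10^-2 = 1.8 × 10^-4

Ka = 1.8 × 10^-4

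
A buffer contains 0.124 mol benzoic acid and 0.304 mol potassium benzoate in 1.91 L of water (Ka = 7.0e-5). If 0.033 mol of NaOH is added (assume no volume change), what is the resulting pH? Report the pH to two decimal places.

pH = 4.72

After neutralization: n(C6H5COOH) = 0.091 mol, n(C6H5COO-) = 0.337 mol.
pKa = −log(7.0 × 10^-5) = 4.155
Henderson–Hasselbalch with mole ratio 0.337/0.091: pH = 4.155 + (+0.569)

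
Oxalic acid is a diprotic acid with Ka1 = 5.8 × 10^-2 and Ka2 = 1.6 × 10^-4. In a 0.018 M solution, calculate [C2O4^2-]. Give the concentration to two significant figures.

First ionization gives [H+] ≈ [HC2O4-] = 1.44 × 10^-2 M.
Second step: Ka2 = [H+][C2O4^2-]/[HC2O4-] ≈ [C2O4^2-] (since [H+] ≈ [HC2O4-]).
So [C2O4^2-] ≈ Ka2.

1.6 × 10^-4 M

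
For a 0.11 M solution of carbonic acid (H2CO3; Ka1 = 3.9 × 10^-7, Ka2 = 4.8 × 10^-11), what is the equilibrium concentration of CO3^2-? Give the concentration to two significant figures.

First ionization gives [H+] ≈ [HCO3-] = 2.07 × 10^-4 M.
Second step: Ka2 = [H+][CO3^2-]/[HCO3-] ≈ [CO3^2-] (since [H+] ≈ [HCO3-]).
So [CO3^2-] ≈ Ka2.

4.8 × 10^-11 M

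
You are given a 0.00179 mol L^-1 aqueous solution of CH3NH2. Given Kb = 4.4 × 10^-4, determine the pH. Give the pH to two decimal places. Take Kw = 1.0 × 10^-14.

CH3NH2 + H2O ⇌ CH3NH3+ + OH-
Kb = [OH-]²/(0.00179 − [OH-]) = 4.4 × 10^-4
[OH-] is not negligible relative to C₀; solve [OH-]² + 0.00044·[OH-] − 7.88e-07 = 0.
[OH-] = [−0.00044 + √(0.00044² + 3.15e-06)]/2 = 6.94 × 10^-4 M
pOH = 3.16, so pH = 14.00 − pOH = 10.84

pH = 10.84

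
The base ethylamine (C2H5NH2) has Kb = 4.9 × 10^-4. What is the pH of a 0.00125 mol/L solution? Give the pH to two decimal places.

pH = 10.76

C2H5NH2 + H2O ⇌ C2H5NH3+ + OH-
From the ICE table, Kb = [OH-]²/(0.00125 − [OH-]) = 4.9 × 10^-4.
Here C₀/Kb ≈ 2.55, so the small-[OH-] approximation fails. Use the quadratic:
[OH-] = (−Kb + √(Kb² + 4·Kb·C₀))/2 = 5.75 × 10^-4 M
pOH = −log(5.75 × 10^-4) = 3.24; pH = 14.00 − 3.24 = 10.76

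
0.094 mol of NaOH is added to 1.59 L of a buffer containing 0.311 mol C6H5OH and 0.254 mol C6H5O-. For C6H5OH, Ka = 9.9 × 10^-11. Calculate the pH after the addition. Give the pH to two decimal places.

pH = 10.21

OH- converts C6H5OH to C6H5O-: C6H5OH → 0.217 mol, C6H5O- → 0.348 mol.
pKa = −log(9.9 × 10^-11) = 10.004
pH = pKa + log([A⁻]/[HA]) = 10.004 + log(0.348/0.217) = 10.004 +0.205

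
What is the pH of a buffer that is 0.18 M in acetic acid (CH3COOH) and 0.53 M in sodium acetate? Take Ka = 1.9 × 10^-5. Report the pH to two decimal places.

pKa = −log(1.9 × 10^-5) = 4.721
Using pH = pKa + log([base]/[acid]) with [base]/[acid] = 0.53/0.18:
pH = 4.721 + (+0.469) = 5.19

pH = 5.19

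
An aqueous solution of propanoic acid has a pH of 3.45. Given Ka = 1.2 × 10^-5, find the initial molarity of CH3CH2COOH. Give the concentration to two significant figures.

[H+] = 10^(-3.45) = 3.55 × 10^-4 M = x
Ka = x²/(C₀ − x) ⇒ C₀ = x + x²/Ka
C₀ = 3.55 × 10^-4 + (3.55 × 10^-4)²/(1.2 × 10^-5) = 1.09 × 10^-2 M

C₀ = 1.1 × 10^-2 M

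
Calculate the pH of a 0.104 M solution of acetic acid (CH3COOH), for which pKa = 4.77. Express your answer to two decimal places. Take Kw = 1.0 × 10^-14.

pH = 2.88

CH3COOH ⇌ CH3COO- + H+
Ka = 10^(−4.77) = 1.70 × 10^-5
Ka = x²/(0.104 − x) = 1.70 × 10^-5
Neglecting x in the denominator: x = √(1.70 × 10^-5 × 0.104) = 1.33 × 10^-3 M
(x/C₀ = 1.3% < 5%, so the approximation holds.)
pH = −log(1.33 × 10^-3) = 2.88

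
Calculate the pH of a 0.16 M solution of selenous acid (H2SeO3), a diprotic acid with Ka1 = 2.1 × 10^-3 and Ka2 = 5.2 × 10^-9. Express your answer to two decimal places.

pH = 1.76

Ka1 ≫ Ka2, so treat the first dissociation as the only significant source of H+.
Ka1 = x²/(0.16 − x) = 2.1 × 10^-3
Solving the quadratic: x = (−Ka1 + √(Ka1² + 4·Ka1·C₀))/2 = 1.73 × 10^-2 M
pH = −log(1.73 × 10^-2) = 1.76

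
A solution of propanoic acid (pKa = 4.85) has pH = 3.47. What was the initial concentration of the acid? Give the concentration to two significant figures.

C₀ = 8.5 × 10^-3 M

[H+] = 10^(-3.47) = 3.39 × 10^-4 M = x
Ka = 10^(−4.85) = 1.41 × 10^-5
Ka = x²/(C₀ − x) ⇒ C₀ = x + x²/Ka
C₀ = 3.39 × 10^-4 + (3.39 × 10^-4)²/(1.41 × 10^-5) = 8.49 × 10^-3 M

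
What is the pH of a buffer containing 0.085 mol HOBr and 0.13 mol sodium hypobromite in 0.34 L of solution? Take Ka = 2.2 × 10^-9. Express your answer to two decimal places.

pKa = −log(2.2 × 10^-9) = 8.658
Henderson–Hasselbalch: pH = pKa + log([OBr-]/[HOBr]) = 8.658 + log(0.13/0.085)
pH = 8.658 + (+0.185) = 8.84

pH = 8.84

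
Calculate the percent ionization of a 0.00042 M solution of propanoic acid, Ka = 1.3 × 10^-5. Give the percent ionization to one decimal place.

16.1%

CH3CH2COOH ⇌ CH3CH2COO- + H+; let x = [H+] at equilibrium.
Solve x² + 1.3e-05x − 5.46e-09 = 0 → x = 6.77 × 10^-5 M
Fraction ionized = 6.77 × 10^-5 / 0.00042 = 0.1612 → 16.1%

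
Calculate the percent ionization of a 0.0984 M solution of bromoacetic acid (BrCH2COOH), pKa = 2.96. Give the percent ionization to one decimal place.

10.0%

BrCH2COOH ⇌ BrCH2COO- + H+; let x = [H+] at equilibrium.
Ka = 10^(−2.96) = 1.10 × 10^-3
Ka = x²/(C₀ − x); solving the quadratic gives x = 9.87 × 10^-3 M.
Fraction ionized = 9.87 × 10^-3 / 0.0984 = 0.1003 → 10.0%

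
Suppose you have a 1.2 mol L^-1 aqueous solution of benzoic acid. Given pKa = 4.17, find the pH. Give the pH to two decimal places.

C6H5COOH ⇌ C6H5COO- + H+
Ka = 10^(−4.17) = 6.76 × 10^-5
Ka = [H+]²/(1.2 − [H+]) = 6.76 × 10^-5
Assume [H+] ≪ 1.2: [H+] ≈ √(6.76 × 10^-5 × 1.2) = 9.01 × 10^-3 M
pH = −log(9.01 × 10^-3) = 2.05

pH = 2.05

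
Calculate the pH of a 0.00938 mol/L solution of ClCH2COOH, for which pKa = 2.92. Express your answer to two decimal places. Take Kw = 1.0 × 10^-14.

ClCH2COOH ⇌ ClCH2COO- + H+
Ka = 10^(−2.92) = 1.20 × 10^-3
From the ICE table, Ka = [H+]²/(0.00938 − [H+]) = 1.20 × 10^-3.
[H+] is not negligible relative to C₀; solve [H+]² + 0.0012·[H+] − 1.13e-05 = 0.
[H+] = (−Ka + √(Ka² + 4·Ka·C₀))/2 = 2.81 × 10^-3 M
pH = −log[H+] = −log(2.81 × 10^-3) = 2.55

pH = 2.55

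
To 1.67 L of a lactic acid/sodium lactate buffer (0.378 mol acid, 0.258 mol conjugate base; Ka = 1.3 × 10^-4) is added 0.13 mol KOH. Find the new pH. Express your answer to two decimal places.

pH = 4.08

OH- converts CH3CH(OH)COOH to CH3CH(OH)COO-: CH3CH(OH)COOH → 0.248 mol, CH3CH(OH)COO- → 0.388 mol.
pKa = −log(1.3 × 10^-4) = 3.886
pH = pKa + log(n_CH3CH(OH)COO-/n_CH3CH(OH)COOH) = 3.886 + log(0.388/0.248) = 3.886 + (+0.194)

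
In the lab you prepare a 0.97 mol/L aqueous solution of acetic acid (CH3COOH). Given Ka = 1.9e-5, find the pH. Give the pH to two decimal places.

pH = 2.37

CH3COOH ⇌ CH3COO- + H+
From the ICE table, Ka = x²/(0.97 − x) = 1.9 × 10^-5.
Assume x ≪ 0.97: x ≈ √(1.9 × 10^-5 × 0.97) = 4.29 × 10^-3 M
Check: 0.44% ionized — well under 5%, approximation valid.
pH = −log(4.29 × 10^-3) = 2.37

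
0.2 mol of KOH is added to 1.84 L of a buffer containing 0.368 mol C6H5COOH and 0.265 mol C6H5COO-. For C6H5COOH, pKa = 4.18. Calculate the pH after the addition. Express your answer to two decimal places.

After neutralization: n(C6H5COOH) = 0.168 mol, n(C6H5COO-) = 0.465 mol.
pH = pKa + log(n_C6H5COO-/n_C6H5COOH) = 4.18 + log(0.465/0.168) = 4.18 + (+0.442)

pH = 4.62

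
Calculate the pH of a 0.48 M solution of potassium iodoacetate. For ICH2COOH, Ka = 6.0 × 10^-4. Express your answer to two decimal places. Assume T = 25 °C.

pH = 8.45

ICH2COO- is the conjugate base of the weak acid ICH2COOH.
Kb = Kw/Ka = 1.0×10^-14 / 6.0 × 10^-4 = 1.67 × 10^-11
Kb = x²/(0.48 − x) = 1.67 × 10^-11
Assume x ≪ 0.48: x ≈ √(1.67 × 10^-11 × 0.48) = 2.83 × 10^-6 M
pOH = 5.55, so pH = 14.00 − pOH = 8.45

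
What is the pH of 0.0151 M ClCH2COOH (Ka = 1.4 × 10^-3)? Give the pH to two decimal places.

pH = 2.40

ClCH2COOH ⇌ ClCH2COO- + H+
Ka = [H+]²/(0.0151 − [H+]) = 1.4 × 10^-3
The 5% rule fails; solving [H+]² + Ka·[H+] − Ka·C₀ = 0 exactly:
[H+] = [−0.0014 + √(0.0014² + 8.46e-05)]/2 = 3.95 × 10^-3 M
pH = −log[H+] = −log(3.95 × 10^-3) = 2.40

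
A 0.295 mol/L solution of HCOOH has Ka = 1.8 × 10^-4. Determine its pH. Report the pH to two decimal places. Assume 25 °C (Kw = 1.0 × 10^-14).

HCOOH ⇌ HCOO- + H+
Let x = [H+] at equilibrium. Ka = x²/(0.295 − x).
Assume x ≪ 0.295: x ≈ √(1.8 × 10^-4 × 0.295) = 7.29 × 10^-3 M
Check: 2.5% ionized — well under 5%, approximation valid.
pH = −log(7.29 × 10^-3) = 2.14

pH = 2.14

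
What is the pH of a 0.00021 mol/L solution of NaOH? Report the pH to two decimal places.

NaOH is a strong base; [OH-] = 0.00021 M.
pOH = -log(0.00021) = 3.68
pH = 14.00 - 3.68 = 10.32

pH = 10.32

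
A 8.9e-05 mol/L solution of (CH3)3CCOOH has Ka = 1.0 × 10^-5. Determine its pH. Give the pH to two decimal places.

(CH3)3CCOOH ⇌ (CH3)3CCOO- + H+
Ka = [H+]²/(8.9e-05 − [H+]) = 1.0 × 10^-5
Here C₀/Ka ≈ 8.9, so the small-[H+] approximation fails. Use the quadratic:
[H+] = (−Ka + √(Ka² + 4·Ka·C₀))/2 = 2.52 × 10^-5 M
pH = −log[H+] = −log(2.52 × 10^-5) = 4.60

pH = 4.60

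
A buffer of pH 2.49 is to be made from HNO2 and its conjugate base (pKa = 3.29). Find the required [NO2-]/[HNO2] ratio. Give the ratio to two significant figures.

pH = pKa + log(r) ⇒ log(r) = 2.49 − 3.29 = -0.80
r = [NO2-]/[HNO2] = 10^(-0.80) = 0.158

ratio = 0.16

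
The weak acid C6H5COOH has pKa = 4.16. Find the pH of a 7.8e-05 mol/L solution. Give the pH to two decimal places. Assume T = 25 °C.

pH = 4.33

C6H5COOH ⇌ C6H5COO- + H+
Ka = 10^(−4.16) = 6.92 × 10^-5
Ka = [H+]²/(7.8e-05 − [H+]) = 6.92 × 10^-5
The 5% rule fails; solving [H+]² + Ka·[H+] − Ka·C₀ = 0 exactly:
[H+] = (−Ka + √(Ka² + 4·Ka·C₀))/2 = 4.66 × 10^-5 M
pH = −log[H+] = −log(4.66 × 10^-5) = 4.33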